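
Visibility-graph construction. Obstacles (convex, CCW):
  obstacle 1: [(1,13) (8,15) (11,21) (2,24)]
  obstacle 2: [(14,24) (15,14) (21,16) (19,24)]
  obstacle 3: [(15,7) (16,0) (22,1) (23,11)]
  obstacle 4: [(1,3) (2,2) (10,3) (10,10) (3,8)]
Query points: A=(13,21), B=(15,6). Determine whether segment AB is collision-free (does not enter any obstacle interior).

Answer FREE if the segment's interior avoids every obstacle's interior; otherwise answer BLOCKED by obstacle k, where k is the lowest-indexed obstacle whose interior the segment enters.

FREE

Obstacle 1 [(1,13) (8,15) (11,21) (2,24)]:
  edge (1,13)–(8,15): clear
  edge (8,15)–(11,21): clear
  edge (11,21)–(2,24): clear
  edge (2,24)–(1,13): clear
  midpoint (14,27/2) outside
  → clear
Obstacle 2 [(14,24) (15,14) (21,16) (19,24)]:
  edge (14,24)–(15,14): clear
  edge (15,14)–(21,16): clear
  edge (21,16)–(19,24): clear
  edge (19,24)–(14,24): clear
  midpoint (14,27/2) outside
  → clear
Obstacle 3 [(15,7) (16,0) (22,1) (23,11)]:
  edge (15,7)–(16,0): clear
  edge (16,0)–(22,1): clear
  edge (22,1)–(23,11): clear
  edge (23,11)–(15,7): clear
  midpoint (14,27/2) outside
  → clear
Obstacle 4 [(1,3) (2,2) (10,3) (10,10) (3,8)]:
  edge (1,3)–(2,2): clear
  edge (2,2)–(10,3): clear
  edge (10,3)–(10,10): clear
  edge (10,10)–(3,8): clear
  edge (3,8)–(1,3): clear
  midpoint (14,27/2) outside
  → clear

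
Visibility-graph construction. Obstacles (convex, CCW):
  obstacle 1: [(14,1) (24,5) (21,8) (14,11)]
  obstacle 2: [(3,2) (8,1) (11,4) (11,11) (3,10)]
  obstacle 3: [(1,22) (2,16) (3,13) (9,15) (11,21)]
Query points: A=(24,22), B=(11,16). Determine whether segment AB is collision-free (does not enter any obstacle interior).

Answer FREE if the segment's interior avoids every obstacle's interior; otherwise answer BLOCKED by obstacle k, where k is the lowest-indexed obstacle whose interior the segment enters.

FREE

Obstacle 1 [(14,1) (24,5) (21,8) (14,11)]:
  edge (14,1)–(24,5): clear
  edge (24,5)–(21,8): clear
  edge (21,8)–(14,11): clear
  edge (14,11)–(14,1): clear
  midpoint (35/2,19) outside
  → clear
Obstacle 2 [(3,2) (8,1) (11,4) (11,11) (3,10)]:
  edge (3,2)–(8,1): clear
  edge (8,1)–(11,4): clear
  edge (11,4)–(11,11): clear
  edge (11,11)–(3,10): clear
  edge (3,10)–(3,2): clear
  midpoint (35/2,19) outside
  → clear
Obstacle 3 [(1,22) (2,16) (3,13) (9,15) (11,21)]:
  edge (1,22)–(2,16): clear
  edge (2,16)–(3,13): clear
  edge (3,13)–(9,15): clear
  edge (9,15)–(11,21): clear
  edge (11,21)–(1,22): clear
  midpoint (35/2,19) outside
  → clear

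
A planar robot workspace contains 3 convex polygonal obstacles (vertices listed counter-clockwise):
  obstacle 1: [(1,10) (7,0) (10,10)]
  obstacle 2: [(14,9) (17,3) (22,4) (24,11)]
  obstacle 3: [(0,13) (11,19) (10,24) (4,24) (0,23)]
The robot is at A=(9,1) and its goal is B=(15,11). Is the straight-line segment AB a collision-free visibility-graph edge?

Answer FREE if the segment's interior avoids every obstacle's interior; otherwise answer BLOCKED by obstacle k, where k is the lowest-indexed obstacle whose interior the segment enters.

Obstacle 1 [(1,10) (7,0) (10,10)]:
  edge (1,10)–(7,0): clear
  edge (7,0)–(10,10): clear
  edge (10,10)–(1,10): clear
  midpoint (12,6) outside
  → clear
Obstacle 2 [(14,9) (17,3) (22,4) (24,11)]:
  edge (14,9)–(17,3): clear
  edge (17,3)–(22,4): clear
  edge (22,4)–(24,11): clear
  edge (24,11)–(14,9): clear
  midpoint (12,6) outside
  → clear
Obstacle 3 [(0,13) (11,19) (10,24) (4,24) (0,23)]:
  edge (0,13)–(11,19): clear
  edge (11,19)–(10,24): clear
  edge (10,24)–(4,24): clear
  edge (4,24)–(0,23): clear
  edge (0,23)–(0,13): clear
  midpoint (12,6) outside
  → clear

FREE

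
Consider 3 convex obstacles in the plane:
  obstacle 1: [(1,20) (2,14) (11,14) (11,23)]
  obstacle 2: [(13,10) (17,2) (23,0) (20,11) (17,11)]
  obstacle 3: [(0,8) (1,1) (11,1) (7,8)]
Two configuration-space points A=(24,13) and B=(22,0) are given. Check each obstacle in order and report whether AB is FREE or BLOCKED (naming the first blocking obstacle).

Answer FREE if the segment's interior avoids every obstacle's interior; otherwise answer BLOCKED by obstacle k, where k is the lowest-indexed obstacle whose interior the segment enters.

Obstacle 1 [(1,20) (2,14) (11,14) (11,23)]:
  edge (1,20)–(2,14): clear
  edge (2,14)–(11,14): clear
  edge (11,14)–(11,23): clear
  edge (11,23)–(1,20): clear
  midpoint (23,13/2) outside
  → clear
Obstacle 2 [(13,10) (17,2) (23,0) (20,11) (17,11)]:
  edge (13,10)–(17,2): clear
  edge (17,2)–(23,0): crosses AB
  edge (23,0)–(20,11): crosses AB
  edge (20,11)–(17,11): clear
  edge (17,11)–(13,10): clear
  → BLOCKED
Obstacle 3 [(0,8) (1,1) (11,1) (7,8)]:
  edge (0,8)–(1,1): clear
  edge (1,1)–(11,1): clear
  edge (11,1)–(7,8): clear
  edge (7,8)–(0,8): clear
  midpoint (23,13/2) outside
  → clear

BLOCKED by obstacle 2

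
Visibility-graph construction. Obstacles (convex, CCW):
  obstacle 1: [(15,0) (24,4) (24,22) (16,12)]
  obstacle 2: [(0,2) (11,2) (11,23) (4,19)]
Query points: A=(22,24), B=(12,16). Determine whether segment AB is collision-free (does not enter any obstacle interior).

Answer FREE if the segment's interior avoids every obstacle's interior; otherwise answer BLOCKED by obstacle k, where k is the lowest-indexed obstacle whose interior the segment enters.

Obstacle 1 [(15,0) (24,4) (24,22) (16,12)]:
  edge (15,0)–(24,4): clear
  edge (24,4)–(24,22): clear
  edge (24,22)–(16,12): clear
  edge (16,12)–(15,0): clear
  midpoint (17,20) outside
  → clear
Obstacle 2 [(0,2) (11,2) (11,23) (4,19)]:
  edge (0,2)–(11,2): clear
  edge (11,2)–(11,23): clear
  edge (11,23)–(4,19): clear
  edge (4,19)–(0,2): clear
  midpoint (17,20) outside
  → clear

FREE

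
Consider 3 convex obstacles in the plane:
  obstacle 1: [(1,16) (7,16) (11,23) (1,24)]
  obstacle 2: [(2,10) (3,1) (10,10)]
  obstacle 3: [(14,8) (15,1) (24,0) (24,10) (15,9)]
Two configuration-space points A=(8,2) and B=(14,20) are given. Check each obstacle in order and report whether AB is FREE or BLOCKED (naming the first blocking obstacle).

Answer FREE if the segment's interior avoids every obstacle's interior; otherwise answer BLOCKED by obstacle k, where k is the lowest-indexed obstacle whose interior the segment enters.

FREE

Obstacle 1 [(1,16) (7,16) (11,23) (1,24)]:
  edge (1,16)–(7,16): clear
  edge (7,16)–(11,23): clear
  edge (11,23)–(1,24): clear
  edge (1,24)–(1,16): clear
  midpoint (11,11) outside
  → clear
Obstacle 2 [(2,10) (3,1) (10,10)]:
  edge (2,10)–(3,1): clear
  edge (3,1)–(10,10): clear
  edge (10,10)–(2,10): clear
  midpoint (11,11) outside
  → clear
Obstacle 3 [(14,8) (15,1) (24,0) (24,10) (15,9)]:
  edge (14,8)–(15,1): clear
  edge (15,1)–(24,0): clear
  edge (24,0)–(24,10): clear
  edge (24,10)–(15,9): clear
  edge (15,9)–(14,8): clear
  midpoint (11,11) outside
  → clear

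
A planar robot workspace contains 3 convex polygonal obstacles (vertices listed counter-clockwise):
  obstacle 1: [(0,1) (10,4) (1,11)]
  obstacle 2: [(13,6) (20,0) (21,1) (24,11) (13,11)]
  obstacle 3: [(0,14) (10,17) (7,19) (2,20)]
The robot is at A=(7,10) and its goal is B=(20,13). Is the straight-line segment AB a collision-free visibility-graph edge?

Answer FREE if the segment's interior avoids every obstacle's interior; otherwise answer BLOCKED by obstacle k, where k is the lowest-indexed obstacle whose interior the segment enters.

Obstacle 1 [(0,1) (10,4) (1,11)]:
  edge (0,1)–(10,4): clear
  edge (10,4)–(1,11): clear
  edge (1,11)–(0,1): clear
  midpoint (27/2,23/2) outside
  → clear
Obstacle 2 [(13,6) (20,0) (21,1) (24,11) (13,11)]:
  edge (13,6)–(20,0): clear
  edge (20,0)–(21,1): clear
  edge (21,1)–(24,11): clear
  edge (24,11)–(13,11): clear
  edge (13,11)–(13,6): clear
  midpoint (27/2,23/2) outside
  → clear
Obstacle 3 [(0,14) (10,17) (7,19) (2,20)]:
  edge (0,14)–(10,17): clear
  edge (10,17)–(7,19): clear
  edge (7,19)–(2,20): clear
  edge (2,20)–(0,14): clear
  midpoint (27/2,23/2) outside
  → clear

FREE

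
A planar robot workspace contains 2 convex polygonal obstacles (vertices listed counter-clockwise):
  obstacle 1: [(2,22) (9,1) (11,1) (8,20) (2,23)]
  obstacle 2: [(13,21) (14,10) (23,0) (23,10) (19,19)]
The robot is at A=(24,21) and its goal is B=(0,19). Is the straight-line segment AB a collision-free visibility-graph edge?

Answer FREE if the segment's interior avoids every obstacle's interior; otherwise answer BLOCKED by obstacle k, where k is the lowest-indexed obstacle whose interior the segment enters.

BLOCKED by obstacle 1

Obstacle 1 [(2,22) (9,1) (11,1) (8,20) (2,23)]:
  edge (2,22)–(9,1): crosses AB
  edge (9,1)–(11,1): clear
  edge (11,1)–(8,20): crosses AB
  edge (8,20)–(2,23): clear
  edge (2,23)–(2,22): clear
  → BLOCKED
Obstacle 2 [(13,21) (14,10) (23,0) (23,10) (19,19)]:
  edge (13,21)–(14,10): crosses AB
  edge (14,10)–(23,0): clear
  edge (23,0)–(23,10): clear
  edge (23,10)–(19,19): clear
  edge (19,19)–(13,21): crosses AB
  → BLOCKED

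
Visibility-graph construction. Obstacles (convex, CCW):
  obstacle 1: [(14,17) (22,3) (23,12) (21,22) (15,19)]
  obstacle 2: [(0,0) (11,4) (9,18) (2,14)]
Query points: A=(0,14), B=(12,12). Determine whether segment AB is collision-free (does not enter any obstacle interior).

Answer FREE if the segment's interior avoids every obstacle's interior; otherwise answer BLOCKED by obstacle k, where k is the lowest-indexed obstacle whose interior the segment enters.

BLOCKED by obstacle 2

Obstacle 1 [(14,17) (22,3) (23,12) (21,22) (15,19)]:
  edge (14,17)–(22,3): clear
  edge (22,3)–(23,12): clear
  edge (23,12)–(21,22): clear
  edge (21,22)–(15,19): clear
  edge (15,19)–(14,17): clear
  midpoint (6,13) outside
  → clear
Obstacle 2 [(0,0) (11,4) (9,18) (2,14)]:
  edge (0,0)–(11,4): clear
  edge (11,4)–(9,18): crosses AB
  edge (9,18)–(2,14): clear
  edge (2,14)–(0,0): crosses AB
  → BLOCKED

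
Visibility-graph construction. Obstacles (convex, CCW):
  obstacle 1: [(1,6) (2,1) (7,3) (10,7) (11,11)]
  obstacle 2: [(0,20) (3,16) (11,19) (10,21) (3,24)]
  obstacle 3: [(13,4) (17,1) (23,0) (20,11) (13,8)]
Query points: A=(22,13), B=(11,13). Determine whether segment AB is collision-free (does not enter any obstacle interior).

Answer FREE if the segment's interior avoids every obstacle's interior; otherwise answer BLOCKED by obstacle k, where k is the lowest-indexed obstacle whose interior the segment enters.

Obstacle 1 [(1,6) (2,1) (7,3) (10,7) (11,11)]:
  edge (1,6)–(2,1): clear
  edge (2,1)–(7,3): clear
  edge (7,3)–(10,7): clear
  edge (10,7)–(11,11): clear
  edge (11,11)–(1,6): clear
  midpoint (33/2,13) outside
  → clear
Obstacle 2 [(0,20) (3,16) (11,19) (10,21) (3,24)]:
  edge (0,20)–(3,16): clear
  edge (3,16)–(11,19): clear
  edge (11,19)–(10,21): clear
  edge (10,21)–(3,24): clear
  edge (3,24)–(0,20): clear
  midpoint (33/2,13) outside
  → clear
Obstacle 3 [(13,4) (17,1) (23,0) (20,11) (13,8)]:
  edge (13,4)–(17,1): clear
  edge (17,1)–(23,0): clear
  edge (23,0)–(20,11): clear
  edge (20,11)–(13,8): clear
  edge (13,8)–(13,4): clear
  midpoint (33/2,13) outside
  → clear

FREE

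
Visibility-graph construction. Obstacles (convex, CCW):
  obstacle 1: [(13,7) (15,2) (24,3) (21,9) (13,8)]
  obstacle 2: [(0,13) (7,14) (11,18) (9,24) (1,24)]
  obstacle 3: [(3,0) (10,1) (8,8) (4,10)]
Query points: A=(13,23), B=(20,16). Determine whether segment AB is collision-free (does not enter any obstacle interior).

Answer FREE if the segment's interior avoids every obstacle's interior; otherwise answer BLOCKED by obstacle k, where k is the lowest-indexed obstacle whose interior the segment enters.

FREE

Obstacle 1 [(13,7) (15,2) (24,3) (21,9) (13,8)]:
  edge (13,7)–(15,2): clear
  edge (15,2)–(24,3): clear
  edge (24,3)–(21,9): clear
  edge (21,9)–(13,8): clear
  edge (13,8)–(13,7): clear
  midpoint (33/2,39/2) outside
  → clear
Obstacle 2 [(0,13) (7,14) (11,18) (9,24) (1,24)]:
  edge (0,13)–(7,14): clear
  edge (7,14)–(11,18): clear
  edge (11,18)–(9,24): clear
  edge (9,24)–(1,24): clear
  edge (1,24)–(0,13): clear
  midpoint (33/2,39/2) outside
  → clear
Obstacle 3 [(3,0) (10,1) (8,8) (4,10)]:
  edge (3,0)–(10,1): clear
  edge (10,1)–(8,8): clear
  edge (8,8)–(4,10): clear
  edge (4,10)–(3,0): clear
  midpoint (33/2,39/2) outside
  → clear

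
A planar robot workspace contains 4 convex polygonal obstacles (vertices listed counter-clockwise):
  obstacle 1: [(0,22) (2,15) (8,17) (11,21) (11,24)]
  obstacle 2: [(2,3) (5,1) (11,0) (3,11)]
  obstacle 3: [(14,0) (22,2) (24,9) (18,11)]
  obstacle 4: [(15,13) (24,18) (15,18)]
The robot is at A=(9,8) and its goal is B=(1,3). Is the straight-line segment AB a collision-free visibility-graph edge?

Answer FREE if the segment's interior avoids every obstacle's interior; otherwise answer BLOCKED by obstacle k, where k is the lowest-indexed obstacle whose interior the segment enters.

Obstacle 1 [(0,22) (2,15) (8,17) (11,21) (11,24)]:
  edge (0,22)–(2,15): clear
  edge (2,15)–(8,17): clear
  edge (8,17)–(11,21): clear
  edge (11,21)–(11,24): clear
  edge (11,24)–(0,22): clear
  midpoint (5,11/2) outside
  → clear
Obstacle 2 [(2,3) (5,1) (11,0) (3,11)]:
  edge (2,3)–(5,1): clear
  edge (5,1)–(11,0): clear
  edge (11,0)–(3,11): crosses AB
  edge (3,11)–(2,3): crosses AB
  → BLOCKED
Obstacle 3 [(14,0) (22,2) (24,9) (18,11)]:
  edge (14,0)–(22,2): clear
  edge (22,2)–(24,9): clear
  edge (24,9)–(18,11): clear
  edge (18,11)–(14,0): clear
  midpoint (5,11/2) outside
  → clear
Obstacle 4 [(15,13) (24,18) (15,18)]:
  edge (15,13)–(24,18): clear
  edge (24,18)–(15,18): clear
  edge (15,18)–(15,13): clear
  midpoint (5,11/2) outside
  → clear

BLOCKED by obstacle 2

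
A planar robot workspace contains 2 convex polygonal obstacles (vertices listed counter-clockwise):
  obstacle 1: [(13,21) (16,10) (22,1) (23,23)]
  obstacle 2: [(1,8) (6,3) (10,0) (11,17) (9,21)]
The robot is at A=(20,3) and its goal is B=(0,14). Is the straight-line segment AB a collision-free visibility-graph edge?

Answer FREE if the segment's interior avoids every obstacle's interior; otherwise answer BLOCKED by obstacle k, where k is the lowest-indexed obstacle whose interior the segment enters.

Obstacle 1 [(13,21) (16,10) (22,1) (23,23)]:
  edge (13,21)–(16,10): clear
  edge (16,10)–(22,1): clear
  edge (22,1)–(23,23): clear
  edge (23,23)–(13,21): clear
  midpoint (10,17/2) outside
  → clear
Obstacle 2 [(1,8) (6,3) (10,0) (11,17) (9,21)]:
  edge (1,8)–(6,3): clear
  edge (6,3)–(10,0): clear
  edge (10,0)–(11,17): crosses AB
  edge (11,17)–(9,21): clear
  edge (9,21)–(1,8): crosses AB
  → BLOCKED

BLOCKED by obstacle 2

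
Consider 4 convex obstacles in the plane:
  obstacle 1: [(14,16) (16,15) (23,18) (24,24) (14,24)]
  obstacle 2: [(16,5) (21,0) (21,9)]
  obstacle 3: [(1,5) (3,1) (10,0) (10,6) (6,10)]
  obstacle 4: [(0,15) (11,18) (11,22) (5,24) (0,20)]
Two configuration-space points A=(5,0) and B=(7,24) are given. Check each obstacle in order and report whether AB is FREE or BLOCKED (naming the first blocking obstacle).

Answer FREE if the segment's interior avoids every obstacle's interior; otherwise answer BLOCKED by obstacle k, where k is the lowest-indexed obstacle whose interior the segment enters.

BLOCKED by obstacle 3

Obstacle 1 [(14,16) (16,15) (23,18) (24,24) (14,24)]:
  edge (14,16)–(16,15): clear
  edge (16,15)–(23,18): clear
  edge (23,18)–(24,24): clear
  edge (24,24)–(14,24): clear
  edge (14,24)–(14,16): clear
  midpoint (6,12) outside
  → clear
Obstacle 2 [(16,5) (21,0) (21,9)]:
  edge (16,5)–(21,0): clear
  edge (21,0)–(21,9): clear
  edge (21,9)–(16,5): clear
  midpoint (6,12) outside
  → clear
Obstacle 3 [(1,5) (3,1) (10,0) (10,6) (6,10)]:
  edge (1,5)–(3,1): clear
  edge (3,1)–(10,0): crosses AB
  edge (10,0)–(10,6): clear
  edge (10,6)–(6,10): clear
  edge (6,10)–(1,5): crosses AB
  → BLOCKED
Obstacle 4 [(0,15) (11,18) (11,22) (5,24) (0,20)]:
  edge (0,15)–(11,18): crosses AB
  edge (11,18)–(11,22): clear
  edge (11,22)–(5,24): crosses AB
  edge (5,24)–(0,20): clear
  edge (0,20)–(0,15): clear
  → BLOCKED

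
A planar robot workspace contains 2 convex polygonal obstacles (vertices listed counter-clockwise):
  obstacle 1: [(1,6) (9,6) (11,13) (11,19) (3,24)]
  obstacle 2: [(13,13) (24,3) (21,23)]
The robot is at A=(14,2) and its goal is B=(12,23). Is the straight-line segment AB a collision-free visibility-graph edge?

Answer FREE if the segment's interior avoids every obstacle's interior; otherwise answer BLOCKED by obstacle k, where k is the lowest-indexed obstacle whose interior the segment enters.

Obstacle 1 [(1,6) (9,6) (11,13) (11,19) (3,24)]:
  edge (1,6)–(9,6): clear
  edge (9,6)–(11,13): clear
  edge (11,13)–(11,19): clear
  edge (11,19)–(3,24): clear
  edge (3,24)–(1,6): clear
  midpoint (13,25/2) outside
  → clear
Obstacle 2 [(13,13) (24,3) (21,23)]:
  edge (13,13)–(24,3): clear
  edge (24,3)–(21,23): clear
  edge (21,23)–(13,13): clear
  midpoint (13,25/2) outside
  → clear

FREE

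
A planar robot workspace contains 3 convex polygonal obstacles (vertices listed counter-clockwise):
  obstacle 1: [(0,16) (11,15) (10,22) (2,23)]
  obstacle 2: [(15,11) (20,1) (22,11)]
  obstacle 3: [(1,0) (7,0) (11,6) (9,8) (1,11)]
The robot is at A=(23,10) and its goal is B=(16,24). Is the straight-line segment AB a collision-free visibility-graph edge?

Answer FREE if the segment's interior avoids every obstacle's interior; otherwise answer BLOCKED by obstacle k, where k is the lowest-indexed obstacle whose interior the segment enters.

FREE

Obstacle 1 [(0,16) (11,15) (10,22) (2,23)]:
  edge (0,16)–(11,15): clear
  edge (11,15)–(10,22): clear
  edge (10,22)–(2,23): clear
  edge (2,23)–(0,16): clear
  midpoint (39/2,17) outside
  → clear
Obstacle 2 [(15,11) (20,1) (22,11)]:
  edge (15,11)–(20,1): clear
  edge (20,1)–(22,11): clear
  edge (22,11)–(15,11): clear
  midpoint (39/2,17) outside
  → clear
Obstacle 3 [(1,0) (7,0) (11,6) (9,8) (1,11)]:
  edge (1,0)–(7,0): clear
  edge (7,0)–(11,6): clear
  edge (11,6)–(9,8): clear
  edge (9,8)–(1,11): clear
  edge (1,11)–(1,0): clear
  midpoint (39/2,17) outside
  → clear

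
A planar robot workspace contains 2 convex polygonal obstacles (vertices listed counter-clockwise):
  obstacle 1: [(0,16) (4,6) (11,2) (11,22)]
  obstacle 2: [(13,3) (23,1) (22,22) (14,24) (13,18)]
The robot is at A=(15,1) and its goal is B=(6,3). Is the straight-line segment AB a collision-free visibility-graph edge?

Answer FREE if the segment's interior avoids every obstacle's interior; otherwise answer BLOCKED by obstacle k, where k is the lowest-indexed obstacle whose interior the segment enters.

FREE

Obstacle 1 [(0,16) (4,6) (11,2) (11,22)]:
  edge (0,16)–(4,6): clear
  edge (4,6)–(11,2): clear
  edge (11,2)–(11,22): clear
  edge (11,22)–(0,16): clear
  midpoint (21/2,2) outside
  → clear
Obstacle 2 [(13,3) (23,1) (22,22) (14,24) (13,18)]:
  edge (13,3)–(23,1): clear
  edge (23,1)–(22,22): clear
  edge (22,22)–(14,24): clear
  edge (14,24)–(13,18): clear
  edge (13,18)–(13,3): clear
  midpoint (21/2,2) outside
  → clear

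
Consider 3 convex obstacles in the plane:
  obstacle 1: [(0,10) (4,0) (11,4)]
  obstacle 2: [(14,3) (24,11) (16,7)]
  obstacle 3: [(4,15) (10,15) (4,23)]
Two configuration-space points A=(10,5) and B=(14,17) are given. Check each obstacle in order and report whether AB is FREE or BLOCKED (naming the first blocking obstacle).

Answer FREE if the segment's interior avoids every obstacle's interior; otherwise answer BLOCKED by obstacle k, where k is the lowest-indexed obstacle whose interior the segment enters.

Obstacle 1 [(0,10) (4,0) (11,4)]:
  edge (0,10)–(4,0): clear
  edge (4,0)–(11,4): clear
  edge (11,4)–(0,10): clear
  midpoint (12,11) outside
  → clear
Obstacle 2 [(14,3) (24,11) (16,7)]:
  edge (14,3)–(24,11): clear
  edge (24,11)–(16,7): clear
  edge (16,7)–(14,3): clear
  midpoint (12,11) outside
  → clear
Obstacle 3 [(4,15) (10,15) (4,23)]:
  edge (4,15)–(10,15): clear
  edge (10,15)–(4,23): clear
  edge (4,23)–(4,15): clear
  midpoint (12,11) outside
  → clear

FREE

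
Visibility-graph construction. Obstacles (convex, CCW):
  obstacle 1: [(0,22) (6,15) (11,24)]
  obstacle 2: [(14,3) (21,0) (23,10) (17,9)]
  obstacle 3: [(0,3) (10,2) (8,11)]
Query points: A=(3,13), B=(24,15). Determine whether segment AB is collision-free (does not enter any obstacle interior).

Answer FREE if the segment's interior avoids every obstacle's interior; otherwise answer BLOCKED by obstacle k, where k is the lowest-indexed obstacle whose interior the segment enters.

Obstacle 1 [(0,22) (6,15) (11,24)]:
  edge (0,22)–(6,15): clear
  edge (6,15)–(11,24): clear
  edge (11,24)–(0,22): clear
  midpoint (27/2,14) outside
  → clear
Obstacle 2 [(14,3) (21,0) (23,10) (17,9)]:
  edge (14,3)–(21,0): clear
  edge (21,0)–(23,10): clear
  edge (23,10)–(17,9): clear
  edge (17,9)–(14,3): clear
  midpoint (27/2,14) outside
  → clear
Obstacle 3 [(0,3) (10,2) (8,11)]:
  edge (0,3)–(10,2): clear
  edge (10,2)–(8,11): clear
  edge (8,11)–(0,3): clear
  midpoint (27/2,14) outside
  → clear

FREE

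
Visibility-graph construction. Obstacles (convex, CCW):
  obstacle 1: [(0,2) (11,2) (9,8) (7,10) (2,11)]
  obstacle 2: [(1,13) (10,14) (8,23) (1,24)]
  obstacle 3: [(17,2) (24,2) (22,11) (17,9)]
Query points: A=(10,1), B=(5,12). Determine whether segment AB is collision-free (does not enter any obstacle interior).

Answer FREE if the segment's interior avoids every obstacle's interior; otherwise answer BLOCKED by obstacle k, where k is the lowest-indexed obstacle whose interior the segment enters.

Obstacle 1 [(0,2) (11,2) (9,8) (7,10) (2,11)]:
  edge (0,2)–(11,2): crosses AB
  edge (11,2)–(9,8): clear
  edge (9,8)–(7,10): clear
  edge (7,10)–(2,11): crosses AB
  edge (2,11)–(0,2): clear
  → BLOCKED
Obstacle 2 [(1,13) (10,14) (8,23) (1,24)]:
  edge (1,13)–(10,14): clear
  edge (10,14)–(8,23): clear
  edge (8,23)–(1,24): clear
  edge (1,24)–(1,13): clear
  midpoint (15/2,13/2) outside
  → clear
Obstacle 3 [(17,2) (24,2) (22,11) (17,9)]:
  edge (17,2)–(24,2): clear
  edge (24,2)–(22,11): clear
  edge (22,11)–(17,9): clear
  edge (17,9)–(17,2): clear
  midpoint (15/2,13/2) outside
  → clear

BLOCKED by obstacle 1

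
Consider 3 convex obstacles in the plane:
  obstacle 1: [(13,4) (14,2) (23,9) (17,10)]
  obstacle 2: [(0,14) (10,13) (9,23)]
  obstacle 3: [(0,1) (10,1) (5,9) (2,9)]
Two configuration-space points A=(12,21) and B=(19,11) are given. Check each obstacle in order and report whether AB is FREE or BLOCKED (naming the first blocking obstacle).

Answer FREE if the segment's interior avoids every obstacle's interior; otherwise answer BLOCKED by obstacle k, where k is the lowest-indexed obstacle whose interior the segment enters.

FREE

Obstacle 1 [(13,4) (14,2) (23,9) (17,10)]:
  edge (13,4)–(14,2): clear
  edge (14,2)–(23,9): clear
  edge (23,9)–(17,10): clear
  edge (17,10)–(13,4): clear
  midpoint (31/2,16) outside
  → clear
Obstacle 2 [(0,14) (10,13) (9,23)]:
  edge (0,14)–(10,13): clear
  edge (10,13)–(9,23): clear
  edge (9,23)–(0,14): clear
  midpoint (31/2,16) outside
  → clear
Obstacle 3 [(0,1) (10,1) (5,9) (2,9)]:
  edge (0,1)–(10,1): clear
  edge (10,1)–(5,9): clear
  edge (5,9)–(2,9): clear
  edge (2,9)–(0,1): clear
  midpoint (31/2,16) outside
  → clear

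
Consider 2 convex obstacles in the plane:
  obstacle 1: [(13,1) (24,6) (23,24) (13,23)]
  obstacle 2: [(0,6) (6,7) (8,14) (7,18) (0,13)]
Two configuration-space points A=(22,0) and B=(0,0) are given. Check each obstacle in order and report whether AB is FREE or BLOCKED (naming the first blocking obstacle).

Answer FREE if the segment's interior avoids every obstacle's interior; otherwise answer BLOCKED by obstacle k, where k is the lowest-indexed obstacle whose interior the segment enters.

Obstacle 1 [(13,1) (24,6) (23,24) (13,23)]:
  edge (13,1)–(24,6): clear
  edge (24,6)–(23,24): clear
  edge (23,24)–(13,23): clear
  edge (13,23)–(13,1): clear
  midpoint (11,0) outside
  → clear
Obstacle 2 [(0,6) (6,7) (8,14) (7,18) (0,13)]:
  edge (0,6)–(6,7): clear
  edge (6,7)–(8,14): clear
  edge (8,14)–(7,18): clear
  edge (7,18)–(0,13): clear
  edge (0,13)–(0,6): clear
  midpoint (11,0) outside
  → clear

FREE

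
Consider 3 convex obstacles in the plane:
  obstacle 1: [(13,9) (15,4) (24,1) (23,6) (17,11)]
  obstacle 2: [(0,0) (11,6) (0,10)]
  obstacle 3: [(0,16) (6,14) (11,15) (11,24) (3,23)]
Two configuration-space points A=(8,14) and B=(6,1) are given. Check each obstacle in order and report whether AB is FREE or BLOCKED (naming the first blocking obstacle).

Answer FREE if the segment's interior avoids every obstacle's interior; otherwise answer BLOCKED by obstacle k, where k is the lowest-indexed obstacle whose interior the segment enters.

BLOCKED by obstacle 2

Obstacle 1 [(13,9) (15,4) (24,1) (23,6) (17,11)]:
  edge (13,9)–(15,4): clear
  edge (15,4)–(24,1): clear
  edge (24,1)–(23,6): clear
  edge (23,6)–(17,11): clear
  edge (17,11)–(13,9): clear
  midpoint (7,15/2) outside
  → clear
Obstacle 2 [(0,0) (11,6) (0,10)]:
  edge (0,0)–(11,6): crosses AB
  edge (11,6)–(0,10): crosses AB
  edge (0,10)–(0,0): clear
  → BLOCKED
Obstacle 3 [(0,16) (6,14) (11,15) (11,24) (3,23)]:
  edge (0,16)–(6,14): clear
  edge (6,14)–(11,15): clear
  edge (11,15)–(11,24): clear
  edge (11,24)–(3,23): clear
  edge (3,23)–(0,16): clear
  midpoint (7,15/2) outside
  → clear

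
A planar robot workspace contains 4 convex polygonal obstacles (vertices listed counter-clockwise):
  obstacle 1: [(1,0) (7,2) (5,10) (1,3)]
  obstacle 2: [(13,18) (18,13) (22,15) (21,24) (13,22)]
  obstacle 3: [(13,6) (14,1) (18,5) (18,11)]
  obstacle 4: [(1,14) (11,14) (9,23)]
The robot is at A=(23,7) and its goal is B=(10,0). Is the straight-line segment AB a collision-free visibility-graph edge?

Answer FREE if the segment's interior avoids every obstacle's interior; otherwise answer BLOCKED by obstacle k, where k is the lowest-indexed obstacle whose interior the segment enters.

BLOCKED by obstacle 3

Obstacle 1 [(1,0) (7,2) (5,10) (1,3)]:
  edge (1,0)–(7,2): clear
  edge (7,2)–(5,10): clear
  edge (5,10)–(1,3): clear
  edge (1,3)–(1,0): clear
  midpoint (33/2,7/2) outside
  → clear
Obstacle 2 [(13,18) (18,13) (22,15) (21,24) (13,22)]:
  edge (13,18)–(18,13): clear
  edge (18,13)–(22,15): clear
  edge (22,15)–(21,24): clear
  edge (21,24)–(13,22): clear
  edge (13,22)–(13,18): clear
  midpoint (33/2,7/2) outside
  → clear
Obstacle 3 [(13,6) (14,1) (18,5) (18,11)]:
  edge (13,6)–(14,1): crosses AB
  edge (14,1)–(18,5): crosses AB
  edge (18,5)–(18,11): clear
  edge (18,11)–(13,6): clear
  → BLOCKED
Obstacle 4 [(1,14) (11,14) (9,23)]:
  edge (1,14)–(11,14): clear
  edge (11,14)–(9,23): clear
  edge (9,23)–(1,14): clear
  midpoint (33/2,7/2) outside
  → clear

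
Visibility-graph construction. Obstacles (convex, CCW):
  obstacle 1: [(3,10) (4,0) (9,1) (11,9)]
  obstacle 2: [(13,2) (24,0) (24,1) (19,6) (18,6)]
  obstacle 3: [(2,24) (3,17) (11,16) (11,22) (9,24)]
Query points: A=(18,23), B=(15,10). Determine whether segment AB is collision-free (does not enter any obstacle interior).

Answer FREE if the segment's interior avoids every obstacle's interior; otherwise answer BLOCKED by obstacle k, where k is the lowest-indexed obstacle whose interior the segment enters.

FREE

Obstacle 1 [(3,10) (4,0) (9,1) (11,9)]:
  edge (3,10)–(4,0): clear
  edge (4,0)–(9,1): clear
  edge (9,1)–(11,9): clear
  edge (11,9)–(3,10): clear
  midpoint (33/2,33/2) outside
  → clear
Obstacle 2 [(13,2) (24,0) (24,1) (19,6) (18,6)]:
  edge (13,2)–(24,0): clear
  edge (24,0)–(24,1): clear
  edge (24,1)–(19,6): clear
  edge (19,6)–(18,6): clear
  edge (18,6)–(13,2): clear
  midpoint (33/2,33/2) outside
  → clear
Obstacle 3 [(2,24) (3,17) (11,16) (11,22) (9,24)]:
  edge (2,24)–(3,17): clear
  edge (3,17)–(11,16): clear
  edge (11,16)–(11,22): clear
  edge (11,22)–(9,24): clear
  edge (9,24)–(2,24): clear
  midpoint (33/2,33/2) outside
  → clear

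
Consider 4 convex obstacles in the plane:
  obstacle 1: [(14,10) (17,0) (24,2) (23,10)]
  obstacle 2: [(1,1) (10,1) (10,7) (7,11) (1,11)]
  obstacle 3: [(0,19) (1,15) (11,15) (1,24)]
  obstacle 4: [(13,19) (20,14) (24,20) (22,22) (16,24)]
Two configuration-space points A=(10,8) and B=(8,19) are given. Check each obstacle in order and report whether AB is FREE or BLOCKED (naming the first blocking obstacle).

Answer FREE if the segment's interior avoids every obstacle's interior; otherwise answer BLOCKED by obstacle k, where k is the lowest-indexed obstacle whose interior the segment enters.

Obstacle 1 [(14,10) (17,0) (24,2) (23,10)]:
  edge (14,10)–(17,0): clear
  edge (17,0)–(24,2): clear
  edge (24,2)–(23,10): clear
  edge (23,10)–(14,10): clear
  midpoint (9,27/2) outside
  → clear
Obstacle 2 [(1,1) (10,1) (10,7) (7,11) (1,11)]:
  edge (1,1)–(10,1): clear
  edge (10,1)–(10,7): clear
  edge (10,7)–(7,11): clear
  edge (7,11)–(1,11): clear
  edge (1,11)–(1,1): clear
  midpoint (9,27/2) outside
  → clear
Obstacle 3 [(0,19) (1,15) (11,15) (1,24)]:
  edge (0,19)–(1,15): clear
  edge (1,15)–(11,15): crosses AB
  edge (11,15)–(1,24): crosses AB
  edge (1,24)–(0,19): clear
  → BLOCKED
Obstacle 4 [(13,19) (20,14) (24,20) (22,22) (16,24)]:
  edge (13,19)–(20,14): clear
  edge (20,14)–(24,20): clear
  edge (24,20)–(22,22): clear
  edge (22,22)–(16,24): clear
  edge (16,24)–(13,19): clear
  midpoint (9,27/2) outside
  → clear

BLOCKED by obstacle 3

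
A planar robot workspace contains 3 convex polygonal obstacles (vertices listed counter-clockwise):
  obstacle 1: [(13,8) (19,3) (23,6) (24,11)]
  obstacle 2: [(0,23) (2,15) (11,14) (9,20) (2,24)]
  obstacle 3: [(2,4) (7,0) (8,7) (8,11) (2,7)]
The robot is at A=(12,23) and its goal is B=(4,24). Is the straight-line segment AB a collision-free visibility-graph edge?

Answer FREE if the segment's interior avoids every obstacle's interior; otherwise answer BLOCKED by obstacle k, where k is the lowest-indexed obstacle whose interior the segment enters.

Obstacle 1 [(13,8) (19,3) (23,6) (24,11)]:
  edge (13,8)–(19,3): clear
  edge (19,3)–(23,6): clear
  edge (23,6)–(24,11): clear
  edge (24,11)–(13,8): clear
  midpoint (8,47/2) outside
  → clear
Obstacle 2 [(0,23) (2,15) (11,14) (9,20) (2,24)]:
  edge (0,23)–(2,15): clear
  edge (2,15)–(11,14): clear
  edge (11,14)–(9,20): clear
  edge (9,20)–(2,24): clear
  edge (2,24)–(0,23): clear
  midpoint (8,47/2) outside
  → clear
Obstacle 3 [(2,4) (7,0) (8,7) (8,11) (2,7)]:
  edge (2,4)–(7,0): clear
  edge (7,0)–(8,7): clear
  edge (8,7)–(8,11): clear
  edge (8,11)–(2,7): clear
  edge (2,7)–(2,4): clear
  midpoint (8,47/2) outside
  → clear

FREE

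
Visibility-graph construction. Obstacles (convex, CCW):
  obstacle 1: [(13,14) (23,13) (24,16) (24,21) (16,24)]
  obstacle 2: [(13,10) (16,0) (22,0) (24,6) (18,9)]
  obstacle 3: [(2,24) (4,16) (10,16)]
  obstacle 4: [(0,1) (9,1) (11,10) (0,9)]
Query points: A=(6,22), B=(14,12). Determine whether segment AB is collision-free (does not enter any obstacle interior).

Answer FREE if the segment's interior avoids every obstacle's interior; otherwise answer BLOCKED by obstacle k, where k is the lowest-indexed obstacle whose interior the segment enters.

FREE

Obstacle 1 [(13,14) (23,13) (24,16) (24,21) (16,24)]:
  edge (13,14)–(23,13): clear
  edge (23,13)–(24,16): clear
  edge (24,16)–(24,21): clear
  edge (24,21)–(16,24): clear
  edge (16,24)–(13,14): clear
  midpoint (10,17) outside
  → clear
Obstacle 2 [(13,10) (16,0) (22,0) (24,6) (18,9)]:
  edge (13,10)–(16,0): clear
  edge (16,0)–(22,0): clear
  edge (22,0)–(24,6): clear
  edge (24,6)–(18,9): clear
  edge (18,9)–(13,10): clear
  midpoint (10,17) outside
  → clear
Obstacle 3 [(2,24) (4,16) (10,16)]:
  edge (2,24)–(4,16): clear
  edge (4,16)–(10,16): clear
  edge (10,16)–(2,24): clear
  midpoint (10,17) outside
  → clear
Obstacle 4 [(0,1) (9,1) (11,10) (0,9)]:
  edge (0,1)–(9,1): clear
  edge (9,1)–(11,10): clear
  edge (11,10)–(0,9): clear
  edge (0,9)–(0,1): clear
  midpoint (10,17) outside
  → clear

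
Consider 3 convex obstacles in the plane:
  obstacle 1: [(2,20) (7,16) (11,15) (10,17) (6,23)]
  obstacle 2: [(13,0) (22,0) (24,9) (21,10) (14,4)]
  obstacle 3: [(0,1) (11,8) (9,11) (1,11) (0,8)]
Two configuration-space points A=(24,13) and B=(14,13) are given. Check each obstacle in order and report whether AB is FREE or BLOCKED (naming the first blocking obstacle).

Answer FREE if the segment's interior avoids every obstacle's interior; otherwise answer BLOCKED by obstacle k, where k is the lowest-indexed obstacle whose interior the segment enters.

Obstacle 1 [(2,20) (7,16) (11,15) (10,17) (6,23)]:
  edge (2,20)–(7,16): clear
  edge (7,16)–(11,15): clear
  edge (11,15)–(10,17): clear
  edge (10,17)–(6,23): clear
  edge (6,23)–(2,20): clear
  midpoint (19,13) outside
  → clear
Obstacle 2 [(13,0) (22,0) (24,9) (21,10) (14,4)]:
  edge (13,0)–(22,0): clear
  edge (22,0)–(24,9): clear
  edge (24,9)–(21,10): clear
  edge (21,10)–(14,4): clear
  edge (14,4)–(13,0): clear
  midpoint (19,13) outside
  → clear
Obstacle 3 [(0,1) (11,8) (9,11) (1,11) (0,8)]:
  edge (0,1)–(11,8): clear
  edge (11,8)–(9,11): clear
  edge (9,11)–(1,11): clear
  edge (1,11)–(0,8): clear
  edge (0,8)–(0,1): clear
  midpoint (19,13) outside
  → clear

FREE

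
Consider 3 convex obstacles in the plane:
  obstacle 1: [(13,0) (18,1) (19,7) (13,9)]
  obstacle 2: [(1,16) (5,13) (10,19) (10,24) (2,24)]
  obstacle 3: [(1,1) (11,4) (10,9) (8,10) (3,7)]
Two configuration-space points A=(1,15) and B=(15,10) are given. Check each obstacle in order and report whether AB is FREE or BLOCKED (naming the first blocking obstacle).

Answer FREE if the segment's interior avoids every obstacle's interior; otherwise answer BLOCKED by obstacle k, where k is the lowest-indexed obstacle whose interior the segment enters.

Obstacle 1 [(13,0) (18,1) (19,7) (13,9)]:
  edge (13,0)–(18,1): clear
  edge (18,1)–(19,7): clear
  edge (19,7)–(13,9): clear
  edge (13,9)–(13,0): clear
  midpoint (8,25/2) outside
  → clear
Obstacle 2 [(1,16) (5,13) (10,19) (10,24) (2,24)]:
  edge (1,16)–(5,13): crosses AB
  edge (5,13)–(10,19): crosses AB
  edge (10,19)–(10,24): clear
  edge (10,24)–(2,24): clear
  edge (2,24)–(1,16): clear
  → BLOCKED
Obstacle 3 [(1,1) (11,4) (10,9) (8,10) (3,7)]:
  edge (1,1)–(11,4): clear
  edge (11,4)–(10,9): clear
  edge (10,9)–(8,10): clear
  edge (8,10)–(3,7): clear
  edge (3,7)–(1,1): clear
  midpoint (8,25/2) outside
  → clear

BLOCKED by obstacle 2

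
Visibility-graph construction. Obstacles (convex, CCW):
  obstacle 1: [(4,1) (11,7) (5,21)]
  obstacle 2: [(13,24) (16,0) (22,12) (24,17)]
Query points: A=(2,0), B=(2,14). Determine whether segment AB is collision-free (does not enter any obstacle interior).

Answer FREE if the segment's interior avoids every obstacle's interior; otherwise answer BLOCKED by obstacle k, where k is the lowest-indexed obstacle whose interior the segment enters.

FREE

Obstacle 1 [(4,1) (11,7) (5,21)]:
  edge (4,1)–(11,7): clear
  edge (11,7)–(5,21): clear
  edge (5,21)–(4,1): clear
  midpoint (2,7) outside
  → clear
Obstacle 2 [(13,24) (16,0) (22,12) (24,17)]:
  edge (13,24)–(16,0): clear
  edge (16,0)–(22,12): clear
  edge (22,12)–(24,17): clear
  edge (24,17)–(13,24): clear
  midpoint (2,7) outside
  → clear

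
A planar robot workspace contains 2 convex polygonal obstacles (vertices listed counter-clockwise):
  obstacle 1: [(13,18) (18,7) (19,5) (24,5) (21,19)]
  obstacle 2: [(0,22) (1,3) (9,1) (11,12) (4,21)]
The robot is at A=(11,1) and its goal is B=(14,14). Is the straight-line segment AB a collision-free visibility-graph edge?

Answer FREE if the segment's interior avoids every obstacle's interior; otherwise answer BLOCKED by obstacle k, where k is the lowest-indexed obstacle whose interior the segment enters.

FREE

Obstacle 1 [(13,18) (18,7) (19,5) (24,5) (21,19)]:
  edge (13,18)–(18,7): clear
  edge (18,7)–(19,5): clear
  edge (19,5)–(24,5): clear
  edge (24,5)–(21,19): clear
  edge (21,19)–(13,18): clear
  midpoint (25/2,15/2) outside
  → clear
Obstacle 2 [(0,22) (1,3) (9,1) (11,12) (4,21)]:
  edge (0,22)–(1,3): clear
  edge (1,3)–(9,1): clear
  edge (9,1)–(11,12): clear
  edge (11,12)–(4,21): clear
  edge (4,21)–(0,22): clear
  midpoint (25/2,15/2) outside
  → clear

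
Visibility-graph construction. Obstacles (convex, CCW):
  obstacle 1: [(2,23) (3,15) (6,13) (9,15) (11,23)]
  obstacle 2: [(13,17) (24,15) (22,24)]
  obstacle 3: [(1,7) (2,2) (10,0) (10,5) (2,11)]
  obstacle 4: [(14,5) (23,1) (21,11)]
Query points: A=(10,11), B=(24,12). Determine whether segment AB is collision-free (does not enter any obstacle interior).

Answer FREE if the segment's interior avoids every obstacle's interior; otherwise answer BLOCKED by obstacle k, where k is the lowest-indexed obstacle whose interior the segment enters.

FREE

Obstacle 1 [(2,23) (3,15) (6,13) (9,15) (11,23)]:
  edge (2,23)–(3,15): clear
  edge (3,15)–(6,13): clear
  edge (6,13)–(9,15): clear
  edge (9,15)–(11,23): clear
  edge (11,23)–(2,23): clear
  midpoint (17,23/2) outside
  → clear
Obstacle 2 [(13,17) (24,15) (22,24)]:
  edge (13,17)–(24,15): clear
  edge (24,15)–(22,24): clear
  edge (22,24)–(13,17): clear
  midpoint (17,23/2) outside
  → clear
Obstacle 3 [(1,7) (2,2) (10,0) (10,5) (2,11)]:
  edge (1,7)–(2,2): clear
  edge (2,2)–(10,0): clear
  edge (10,0)–(10,5): clear
  edge (10,5)–(2,11): clear
  edge (2,11)–(1,7): clear
  midpoint (17,23/2) outside
  → clear
Obstacle 4 [(14,5) (23,1) (21,11)]:
  edge (14,5)–(23,1): clear
  edge (23,1)–(21,11): clear
  edge (21,11)–(14,5): clear
  midpoint (17,23/2) outside
  → clear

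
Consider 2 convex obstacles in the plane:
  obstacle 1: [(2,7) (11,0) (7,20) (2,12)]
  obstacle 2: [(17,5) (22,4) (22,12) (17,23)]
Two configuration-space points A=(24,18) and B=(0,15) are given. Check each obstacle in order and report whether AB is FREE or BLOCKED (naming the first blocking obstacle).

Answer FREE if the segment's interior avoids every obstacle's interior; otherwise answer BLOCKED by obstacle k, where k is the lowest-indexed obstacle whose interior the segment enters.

Obstacle 1 [(2,7) (11,0) (7,20) (2,12)]:
  edge (2,7)–(11,0): clear
  edge (11,0)–(7,20): crosses AB
  edge (7,20)–(2,12): crosses AB
  edge (2,12)–(2,7): clear
  → BLOCKED
Obstacle 2 [(17,5) (22,4) (22,12) (17,23)]:
  edge (17,5)–(22,4): clear
  edge (22,4)–(22,12): clear
  edge (22,12)–(17,23): crosses AB
  edge (17,23)–(17,5): crosses AB
  → BLOCKED

BLOCKED by obstacle 1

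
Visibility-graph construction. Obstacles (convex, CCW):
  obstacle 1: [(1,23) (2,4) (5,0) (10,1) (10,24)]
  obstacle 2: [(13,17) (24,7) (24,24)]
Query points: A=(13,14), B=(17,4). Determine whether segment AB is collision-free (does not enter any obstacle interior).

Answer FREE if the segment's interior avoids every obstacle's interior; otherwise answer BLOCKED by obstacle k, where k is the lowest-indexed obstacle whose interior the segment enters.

Obstacle 1 [(1,23) (2,4) (5,0) (10,1) (10,24)]:
  edge (1,23)–(2,4): clear
  edge (2,4)–(5,0): clear
  edge (5,0)–(10,1): clear
  edge (10,1)–(10,24): clear
  edge (10,24)–(1,23): clear
  midpoint (15,9) outside
  → clear
Obstacle 2 [(13,17) (24,7) (24,24)]:
  edge (13,17)–(24,7): clear
  edge (24,7)–(24,24): clear
  edge (24,24)–(13,17): clear
  midpoint (15,9) outside
  → clear

FREE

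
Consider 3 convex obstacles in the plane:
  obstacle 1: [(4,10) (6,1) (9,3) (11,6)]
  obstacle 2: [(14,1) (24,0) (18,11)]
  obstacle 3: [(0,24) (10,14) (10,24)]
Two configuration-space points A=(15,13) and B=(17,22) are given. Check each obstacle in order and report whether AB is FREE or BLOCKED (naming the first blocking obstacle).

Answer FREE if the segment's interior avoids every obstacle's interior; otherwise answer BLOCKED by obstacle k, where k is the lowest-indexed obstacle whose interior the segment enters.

FREE

Obstacle 1 [(4,10) (6,1) (9,3) (11,6)]:
  edge (4,10)–(6,1): clear
  edge (6,1)–(9,3): clear
  edge (9,3)–(11,6): clear
  edge (11,6)–(4,10): clear
  midpoint (16,35/2) outside
  → clear
Obstacle 2 [(14,1) (24,0) (18,11)]:
  edge (14,1)–(24,0): clear
  edge (24,0)–(18,11): clear
  edge (18,11)–(14,1): clear
  midpoint (16,35/2) outside
  → clear
Obstacle 3 [(0,24) (10,14) (10,24)]:
  edge (0,24)–(10,14): clear
  edge (10,14)–(10,24): clear
  edge (10,24)–(0,24): clear
  midpoint (16,35/2) outside
  → clear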